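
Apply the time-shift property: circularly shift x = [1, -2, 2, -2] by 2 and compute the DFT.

Time shift by 2: X_shifted[k] = ω_4^(2k) · X[k]
Shifted x = [2, -2, 1, -2]

DFT(x[n-2]) = [-1, 1, 7, 1]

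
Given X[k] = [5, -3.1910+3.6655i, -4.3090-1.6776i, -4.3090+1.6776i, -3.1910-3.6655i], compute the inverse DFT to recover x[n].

x[n] = (1/5) Σ(k=0 to 4) X[k] · e^(2πikn/5)

Computing each x[n]:
x[0] = -2
x[1] = 1
x[2] = 0
x[3] = 3
x[4] = 3

x = [-2, 1, 0, 3, 3]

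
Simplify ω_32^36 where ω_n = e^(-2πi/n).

Since ω_32^32 = 1, powers reduce modulo 32.
36 mod 32 = 4
So ω_32^36 = ω_32^4 = e^(-2πi·4/32)

ω_32^36 = ω_32^4 = 0.7071-0.7071i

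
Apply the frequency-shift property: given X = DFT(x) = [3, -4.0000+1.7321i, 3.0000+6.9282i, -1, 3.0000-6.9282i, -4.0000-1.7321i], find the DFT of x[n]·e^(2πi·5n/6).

Modulation property: DFT(ω_6^(-5n)·x[n]) = X[(k-5) mod 6], so circularly shift X by 5 positions.

X[k-5] = [-4.0000+1.7321i, 3.0000+6.9282i, -1, 3.0000-6.9282i, -4.0000-1.7321i, 3]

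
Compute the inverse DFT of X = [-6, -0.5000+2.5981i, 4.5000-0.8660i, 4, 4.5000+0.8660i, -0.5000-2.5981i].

x[n] = (1/6) Σ(k=0 to 5) X[k] · e^(2πikn/6)

Computing each x[n]:
x[0] = 1
x[1] = -3
x[2] = -2
x[3] = 0
x[4] = 0
x[5] = -2

x = [1, -3, -2, 0, 0, -2]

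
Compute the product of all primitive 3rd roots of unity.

The primitive 3rd roots of unity are ω_3^k for k coprime to 3: k ∈ {1, 2}
Their product equals the constant term of the cyclotomic polynomial Φ_3(x) up to sign.
For n ≥ 3, the product of all primitive nth roots of unity is 1. (For n=1 it is 1; for n=2 it is -1.)

1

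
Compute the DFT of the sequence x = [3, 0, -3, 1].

X[k] = Σ(n=0 to 3) x[n] · ω_4^(nk)
where ω_4 = e^(-2πi/4)

Computing each X[k]:
X[0] = 1
X[1] = 6+1i
X[2] = -1
X[3] = 6-1i

X = [1, 6+1i, -1, 6-1i]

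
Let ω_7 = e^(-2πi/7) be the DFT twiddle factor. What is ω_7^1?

ω_7^1 = e^(-2πi·1/7)
= cos(-2π·1/7) + i·sin(-2π·1/7)
= cos(-2π/7) + i·sin(-2π/7)

ω_7^1 = cos(-2π/7) + i·sin(-2π/7) = 0.6235-0.7818i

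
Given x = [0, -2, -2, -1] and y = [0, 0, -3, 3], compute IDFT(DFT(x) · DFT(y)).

(x ⊛ y)[n] = Σ(m=0 to 3) x[m] · y[(n-m) mod 4]

Computing each output sample:
(x ⊛ y)[0] = 0
(x ⊛ y)[1] = -3
(x ⊛ y)[2] = -3
(x ⊛ y)[3] = 6

x ⊛ y = [0, -3, -3, 6]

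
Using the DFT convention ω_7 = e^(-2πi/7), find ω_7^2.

ω_7^2 = e^(-2πi·2/7)
= cos(-2π·2/7) + i·sin(-2π·2/7)
= cos(-4π/7) + i·sin(-4π/7)

ω_7^2 = cos(-4π/7) + i·sin(-4π/7) = -0.2225-0.9749i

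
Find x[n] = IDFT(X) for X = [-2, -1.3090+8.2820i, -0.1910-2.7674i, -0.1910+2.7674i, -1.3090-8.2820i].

x[n] = (1/5) Σ(k=0 to 4) X[k] · e^(2πikn/5)

Computing each x[n]:
x[0] = -1
x[1] = -3
x[2] = -3
x[3] = 3
x[4] = 2

x = [-1, -3, -3, 3, 2]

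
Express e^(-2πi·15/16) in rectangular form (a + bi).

ω_16^15 = e^(-2πi·15/16)
= cos(-2π·15/16) + i·sin(-2π·15/16)
= cos(-30π/16) + i·sin(-30π/16)

ω_16^15 = cos(-30π/16) + i·sin(-30π/16) = 0.9239+0.3827i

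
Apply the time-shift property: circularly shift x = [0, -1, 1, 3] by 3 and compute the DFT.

Time shift by 3: X_shifted[k] = ω_4^(3k) · X[k]
Shifted x = [-1, 1, 3, 0]

DFT(x[n-3]) = [3, -4-1i, 1, -4+1i]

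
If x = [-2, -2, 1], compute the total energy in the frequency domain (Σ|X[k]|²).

Parseval: Σ|x[n]|² = (1/N)Σ|X[k]|², so Σ|X[k]|² = N·Σ|x[n]|² = 3·9.0000

Σ|X[k]|² = N·Σ|x[n]|² = 3·9.0000 = 27.0000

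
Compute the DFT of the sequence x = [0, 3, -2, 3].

X[k] = Σ(n=0 to 3) x[n] · ω_4^(nk)
where ω_4 = e^(-2πi/4)

Computing each X[k]:
X[0] = 4
X[1] = 2
X[2] = -8
X[3] = 2

X = [4, 2, -8, 2]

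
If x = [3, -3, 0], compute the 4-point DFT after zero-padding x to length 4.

Original 3-point DFT: [0, 4.5000+2.5981i, 4.5000-2.5981i]
Zero-padded 4-point DFT provides frequency interpolation.

DFT_4([x, 0, ...]) = [0, 3+3i, 6, 3-3i]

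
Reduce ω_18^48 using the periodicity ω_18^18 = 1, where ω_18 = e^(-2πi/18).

Since ω_18^18 = 1, powers reduce modulo 18.
48 mod 18 = 12
So ω_18^48 = ω_18^12 = e^(-2πi·12/18)

ω_18^48 = ω_18^12 = -0.5000+0.8660i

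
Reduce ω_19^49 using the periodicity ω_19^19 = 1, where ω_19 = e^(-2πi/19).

Since ω_19^19 = 1, powers reduce modulo 19.
49 mod 19 = 11
So ω_19^49 = ω_19^11 = e^(-2πi·11/19)

ω_19^49 = ω_19^11 = -0.8795+0.4759i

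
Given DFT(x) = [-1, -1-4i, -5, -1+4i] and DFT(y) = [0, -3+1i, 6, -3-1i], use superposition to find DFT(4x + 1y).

By linearity: DFT(4x + 1y) = 4·DFT(x) + 1·DFT(y)
= 4·[-1, -1-4i, -5, -1+4i] + 1·[0, -3+1i, 6, -3-1i]

Computing element-wise:
Z[0] = 4·(-1) + 1·(0) = -4
Z[1] = 4·(-1-4i) + 1·(-3+1i) = -7-15i
Z[2] = 4·(-5) + 1·(6) = -14
Z[3] = 4·(-1+4i) + 1·(-3-1i) = -7+15i

DFT(4x + 1y) = 4·X + 1·Y = [-4, -7-15i, -14, -7+15i]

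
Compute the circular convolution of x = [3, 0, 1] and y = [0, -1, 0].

(x ⊛ y)[n] = Σ(m=0 to 2) x[m] · y[(n-m) mod 3]

Computing each output sample:
(x ⊛ y)[0] = -1
(x ⊛ y)[1] = -3
(x ⊛ y)[2] = 0

x ⊛ y = [-1, -3, 0]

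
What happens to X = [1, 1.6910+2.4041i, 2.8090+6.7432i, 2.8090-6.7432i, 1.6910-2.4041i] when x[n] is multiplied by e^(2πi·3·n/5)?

Modulation property: DFT(ω_5^(-3n)·x[n]) = X[(k-3) mod 5], so circularly shift X by 3 positions.

X[k-3] = [2.8090+6.7432i, 2.8090-6.7432i, 1.6910-2.4041i, 1, 1.6910+2.4041i]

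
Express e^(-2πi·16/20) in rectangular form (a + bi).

ω_20^16 = e^(-2πi·16/20)
= cos(-2π·16/20) + i·sin(-2π·16/20)
= cos(-32π/20) + i·sin(-32π/20)

ω_20^16 = cos(-32π/20) + i·sin(-32π/20) = 0.3090+0.9511i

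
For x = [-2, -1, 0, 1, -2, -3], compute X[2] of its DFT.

X[2] = Σ(n=0 to 5) x[n] · ω_6^(2n) where ω_6 = e^(-2πi/6)
= (-2)·ω_6^0 + (-1)·ω_6^2 + (0)·ω_6^4 + (1)·ω_6^6 + (-2)·ω_6^8 + (-3)·ω_6^10

X[2] = 2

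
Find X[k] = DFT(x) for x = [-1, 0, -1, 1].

X[k] = Σ(n=0 to 3) x[n] · ω_4^(nk)
where ω_4 = e^(-2πi/4)

Computing each X[k]:
X[0] = -1
X[1] = 1i
X[2] = -3
X[3] = -1i

X = [-1, 1i, -3, -1i]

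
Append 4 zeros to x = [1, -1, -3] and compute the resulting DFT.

Original 3-point DFT: [-3, 3.0000-1.7321i, 3.0000+1.7321i]
Zero-padded 7-point DFT provides frequency interpolation.

DFT_7([x, 0, ...]) = [-3, 1.0441+3.7066i, 3.9254-0.3267i, 0.0305-1.9116i, 0.0305+1.9116i, 3.9254+0.3267i, 1.0441-3.7066i]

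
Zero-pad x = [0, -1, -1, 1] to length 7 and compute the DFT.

Original 4-point DFT: [-1, 1+2i, -1, 1-2i]
Zero-padded 7-point DFT provides frequency interpolation.

DFT_7([x, 0, ...]) = [-1, -1.3019+1.3229i, 1.7470+1.3229i, 0.0550-1.3229i, 0.0550+1.3229i, 1.7470-1.3229i, -1.3019-1.3229i]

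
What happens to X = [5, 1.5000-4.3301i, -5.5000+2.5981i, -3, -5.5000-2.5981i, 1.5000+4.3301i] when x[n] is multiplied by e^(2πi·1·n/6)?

Modulation property: DFT(ω_6^(-1n)·x[n]) = X[(k-1) mod 6], so circularly shift X by 1 positions.

X[k-1] = [1.5000+4.3301i, 5, 1.5000-4.3301i, -5.5000+2.5981i, -3, -5.5000-2.5981i]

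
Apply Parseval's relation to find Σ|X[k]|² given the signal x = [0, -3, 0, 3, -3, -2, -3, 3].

Parseval: Σ|x[n]|² = (1/N)Σ|X[k]|², so Σ|X[k]|² = N·Σ|x[n]|² = 8·49.0000

Σ|X[k]|² = N·Σ|x[n]|² = 8·49.0000 = 392.0000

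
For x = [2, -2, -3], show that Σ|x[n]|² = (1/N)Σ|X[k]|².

Time domain:
Σ|x[n]|² = |2|² + |-2|² + |-3|² = 17.0000

Frequency domain:
(1/3)Σ|X[k]|² = (1/3)(|-3|² + |4.5000-0.8660i|² + |4.5000+0.8660i|²) = (1/3)·51.0000 = 17.0000

Both sides agree, confirming Parseval's theorem.

Σ|x[n]|² = (1/N)Σ|X[k]|² = 17.0000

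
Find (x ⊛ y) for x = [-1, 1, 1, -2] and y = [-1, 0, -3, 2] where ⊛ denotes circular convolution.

(x ⊛ y)[n] = Σ(m=0 to 3) x[m] · y[(n-m) mod 4]

Computing each output sample:
(x ⊛ y)[0] = 0
(x ⊛ y)[1] = 7
(x ⊛ y)[2] = -2
(x ⊛ y)[3] = -3

x ⊛ y = [0, 7, -2, -3]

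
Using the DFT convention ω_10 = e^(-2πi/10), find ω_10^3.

ω_10^3 = e^(-2πi·3/10)
= cos(-2π·3/10) + i·sin(-2π·3/10)
= cos(-6π/10) + i·sin(-6π/10)

ω_10^3 = cos(-6π/10) + i·sin(-6π/10) = -0.3090-0.9511i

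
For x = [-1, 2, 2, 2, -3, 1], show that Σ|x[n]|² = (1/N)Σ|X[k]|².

Time domain:
Σ|x[n]|² = |-1|² + |2|² + |2|² + |2|² + |-3|² + |1|² = 23.0000

Frequency domain:
(1/6)Σ|X[k]|² = (1/6)(|3|² + |-1.0000-5.1962i|² + |3.4641i|² + |-7|² + |-3.4641i|² + |-1.0000+5.1962i|²) = (1/6)·138.0000 = 23.0000

Both sides agree, confirming Parseval's theorem.

Σ|x[n]|² = (1/N)Σ|X[k]|² = 23.0000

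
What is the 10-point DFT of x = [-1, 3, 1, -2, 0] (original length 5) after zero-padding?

Original 5-point DFT: [1, 0.7361-4.6165i, -3.7361+1.0898i, -3.7361-1.0898i, 0.7361+4.6165i]
Zero-padded 10-point DFT provides frequency interpolation.

DFT_10([x, 0, ...]) = [1, 2.3541-0.8123i, 0.7361-4.6165i, -4.3541-3.4410i, -3.7361+1.0898i, -1, -3.7361-1.0898i, -4.3541+3.4410i, 0.7361+4.6165i, 2.3541+0.8123i]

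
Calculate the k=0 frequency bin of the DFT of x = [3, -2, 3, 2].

X[0] = Σ(n=0 to 3) x[n] · ω_4^0 = Σ x[n]
= (3) + (-2) + (3) + (2)

X[0] = 6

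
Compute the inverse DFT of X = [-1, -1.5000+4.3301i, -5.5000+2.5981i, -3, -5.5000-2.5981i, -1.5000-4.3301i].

x[n] = (1/6) Σ(k=0 to 5) X[k] · e^(2πikn/6)

Computing each x[n]:
x[0] = -3
x[1] = -1
x[2] = 0
x[3] = -1
x[4] = 1
x[5] = 3

x = [-3, -1, 0, -1, 1, 3]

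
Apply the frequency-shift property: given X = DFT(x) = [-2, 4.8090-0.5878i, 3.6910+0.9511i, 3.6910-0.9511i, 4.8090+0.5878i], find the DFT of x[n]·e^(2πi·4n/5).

Modulation property: DFT(ω_5^(-4n)·x[n]) = X[(k-4) mod 5], so circularly shift X by 4 positions.

X[k-4] = [4.8090-0.5878i, 3.6910+0.9511i, 3.6910-0.9511i, 4.8090+0.5878i, -2]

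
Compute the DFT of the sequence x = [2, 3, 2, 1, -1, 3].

X[k] = Σ(n=0 to 5) x[n] · ω_6^(nk)
where ω_6 = e^(-2πi/6)

Computing each X[k]:
X[0] = 10
X[1] = 3.5000-2.5981i
X[2] = -0.5000+2.5981i
X[3] = -4
X[4] = -0.5000-2.5981i
X[5] = 3.5000+2.5981i

X = [10, 3.5000-2.5981i, -0.5000+2.5981i, -4, -0.5000-2.5981i, 3.5000+2.5981i]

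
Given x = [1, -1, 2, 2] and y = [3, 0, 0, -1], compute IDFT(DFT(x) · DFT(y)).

(x ⊛ y)[n] = Σ(m=0 to 3) x[m] · y[(n-m) mod 4]

Computing each output sample:
(x ⊛ y)[0] = 4
(x ⊛ y)[1] = -5
(x ⊛ y)[2] = 4
(x ⊛ y)[3] = 5

x ⊛ y = [4, -5, 4, 5]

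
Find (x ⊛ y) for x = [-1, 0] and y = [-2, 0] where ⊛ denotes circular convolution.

(x ⊛ y)[n] = Σ(m=0 to 1) x[m] · y[(n-m) mod 2]

Computing each output sample:
(x ⊛ y)[0] = 2
(x ⊛ y)[1] = 0

x ⊛ y = [2, 0]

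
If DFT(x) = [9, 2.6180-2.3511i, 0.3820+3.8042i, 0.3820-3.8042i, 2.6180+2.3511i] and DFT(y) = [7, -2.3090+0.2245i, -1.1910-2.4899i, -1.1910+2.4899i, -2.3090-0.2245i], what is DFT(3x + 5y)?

By linearity: DFT(3x + 5y) = 3·DFT(x) + 5·DFT(y)
= 3·[9, 2.6180-2.3511i, 0.3820+3.8042i, 0.3820-3.8042i, 2.6180+2.3511i] + 5·[7, -2.3090+0.2245i, -1.1910-2.4899i, -1.1910+2.4899i, -2.3090-0.2245i]

Computing element-wise:
Z[0] = 3·(9) + 5·(7) = 62
Z[1] = 3·(2.6180-2.3511i) + 5·(-2.3090+0.2245i) = -3.6910-5.9308i
Z[2] = 3·(0.3820+3.8042i) + 5·(-1.1910-2.4899i) = -4.8090-1.0369i
Z[3] = 3·(0.3820-3.8042i) + 5·(-1.1910+2.4899i) = -4.8090+1.0369i
Z[4] = 3·(2.6180+2.3511i) + 5·(-2.3090-0.2245i) = -3.6910+5.9308i

DFT(3x + 5y) = 3·X + 5·Y = [62, -3.6910-5.9308i, -4.8090-1.0369i, -4.8090+1.0369i, -3.6910+5.9308i]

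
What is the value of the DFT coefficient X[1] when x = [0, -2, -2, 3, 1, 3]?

X[1] = Σ(n=0 to 5) x[n] · ω_6^(1n) where ω_6 = e^(-2πi/6)
= (0)·ω_6^0 + (-2)·ω_6^1 + (-2)·ω_6^2 + (3)·ω_6^3 + (1)·ω_6^4 + (3)·ω_6^5

X[1] = -2.0000+6.9282i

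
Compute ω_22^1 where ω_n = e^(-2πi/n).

ω_22^1 = e^(-2πi·1/22)
= cos(-2π·1/22) + i·sin(-2π·1/22)
= cos(-2π/22) + i·sin(-2π/22)

ω_22^1 = cos(-2π/22) + i·sin(-2π/22) = 0.9595-0.2817i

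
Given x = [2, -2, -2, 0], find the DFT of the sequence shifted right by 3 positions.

Time shift by 3: X_shifted[k] = ω_4^(3k) · X[k]
Shifted x = [-2, -2, 0, 2]

DFT(x[n-3]) = [-2, -2+4i, -2, -2-4i]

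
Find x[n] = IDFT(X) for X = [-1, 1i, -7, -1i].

x[n] = (1/4) Σ(k=0 to 3) X[k] · e^(2πikn/4)

Computing each x[n]:
x[0] = -2
x[1] = 1
x[2] = -2
x[3] = 2

x = [-2, 1, -2, 2]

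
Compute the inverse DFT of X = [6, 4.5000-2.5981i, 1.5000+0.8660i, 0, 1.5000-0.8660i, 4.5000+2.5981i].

x[n] = (1/6) Σ(k=0 to 5) X[k] · e^(2πikn/6)

Computing each x[n]:
x[0] = 3
x[1] = 2
x[2] = 1
x[3] = 0
x[4] = -1
x[5] = 1

x = [3, 2, 1, 0, -1, 1]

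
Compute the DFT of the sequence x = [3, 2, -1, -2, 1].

X[k] = Σ(n=0 to 4) x[n] · ω_5^(nk)
where ω_5 = e^(-2πi/5)

Computing each X[k]:
X[0] = 3
X[1] = 6.3541-1.5388i
X[2] = -0.3541+0.3633i
X[3] = -0.3541-0.3633i
X[4] = 6.3541+1.5388i

X = [3, 6.3541-1.5388i, -0.3541+0.3633i, -0.3541-0.3633i, 6.3541+1.5388i]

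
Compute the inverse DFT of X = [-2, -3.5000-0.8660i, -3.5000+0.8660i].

x[n] = (1/3) Σ(k=0 to 2) X[k] · e^(2πikn/3)

Computing each x[n]:
x[0] = -3
x[1] = 1
x[2] = 0

x = [-3, 1, 0]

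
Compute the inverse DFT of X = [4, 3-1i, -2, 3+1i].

x[n] = (1/4) Σ(k=0 to 3) X[k] · e^(2πikn/4)

Computing each x[n]:
x[0] = 2
x[1] = 2
x[2] = -1
x[3] = 1

x = [2, 2, -1, 1]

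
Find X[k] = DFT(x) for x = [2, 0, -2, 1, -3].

X[k] = Σ(n=0 to 4) x[n] · ω_5^(nk)
where ω_5 = e^(-2πi/5)

Computing each X[k]:
X[0] = -2
X[1] = 1.8820-1.0898i
X[2] = 4.1180-4.6165i
X[3] = 4.1180+4.6165i
X[4] = 1.8820+1.0898i

X = [-2, 1.8820-1.0898i, 4.1180-4.6165i, 4.1180+4.6165i, 1.8820+1.0898i]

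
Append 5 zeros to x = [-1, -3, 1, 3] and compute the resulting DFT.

Original 4-point DFT: [0, -2+6i, 0, -2-6i]
Zero-padded 9-point DFT provides frequency interpolation.

DFT_9([x, 0, ...]) = [0, -4.6245-1.6545i, -3.9606+5.2105i, 3.0000+3.4641i, 1.0851-0.9292i, 1.0851+0.9292i, 3.0000-3.4641i, -3.9606-5.2105i, -4.6245+1.6545i]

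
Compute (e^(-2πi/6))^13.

Since ω_6^6 = 1, powers reduce modulo 6.
13 mod 6 = 1
So ω_6^13 = ω_6^1 = e^(-2πi·1/6)

ω_6^13 = ω_6^1 = 0.5000-0.8660i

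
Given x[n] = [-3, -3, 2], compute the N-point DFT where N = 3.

X[k] = Σ(n=0 to 2) x[n] · ω_3^(nk)
where ω_3 = e^(-2πi/3)

Computing each X[k]:
X[0] = -4
X[1] = -2.5000+4.3301i
X[2] = -2.5000-4.3301i

X = [-4, -2.5000+4.3301i, -2.5000-4.3301i]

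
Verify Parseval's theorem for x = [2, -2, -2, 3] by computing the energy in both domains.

Time domain:
Σ|x[n]|² = |2|² + |-2|² + |-2|² + |3|² = 21.0000

Frequency domain:
(1/4)Σ|X[k]|² = (1/4)(|1|² + |4+5i|² + |-1|² + |4-5i|²) = (1/4)·84.0000 = 21.0000

Both sides agree, confirming Parseval's theorem.

Σ|x[n]|² = (1/N)Σ|X[k]|² = 21.0000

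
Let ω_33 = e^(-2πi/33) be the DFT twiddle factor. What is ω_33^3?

ω_33^3 = e^(-2πi·3/33)
= cos(-2π·3/33) + i·sin(-2π·3/33)
= cos(-6π/33) + i·sin(-6π/33)

ω_33^3 = cos(-6π/33) + i·sin(-6π/33) = 0.8413-0.5406i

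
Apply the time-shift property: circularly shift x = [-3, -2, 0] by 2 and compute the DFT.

Time shift by 2: X_shifted[k] = ω_3^(2k) · X[k]
Shifted x = [-2, 0, -3]

DFT(x[n-2]) = [-5, -0.5000-2.5981i, -0.5000+2.5981i]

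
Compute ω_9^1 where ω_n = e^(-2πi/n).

ω_9^1 = e^(-2πi·1/9)
= cos(-2π·1/9) + i·sin(-2π·1/9)
= cos(-2π/9) + i·sin(-2π/9)

ω_9^1 = cos(-2π/9) + i·sin(-2π/9) = 0.7660-0.6428i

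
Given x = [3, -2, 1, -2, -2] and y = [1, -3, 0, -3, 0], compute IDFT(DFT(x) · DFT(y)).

(x ⊛ y)[n] = Σ(m=0 to 4) x[m] · y[(n-m) mod 5]

Computing each output sample:
(x ⊛ y)[0] = 6
(x ⊛ y)[1] = -5
(x ⊛ y)[2] = 13
(x ⊛ y)[3] = -14
(x ⊛ y)[4] = 10

x ⊛ y = [6, -5, 13, -14, 10]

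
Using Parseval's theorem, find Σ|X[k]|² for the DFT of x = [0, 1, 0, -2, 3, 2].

Parseval: Σ|x[n]|² = (1/N)Σ|X[k]|², so Σ|X[k]|² = N·Σ|x[n]|² = 6·18.0000

Σ|X[k]|² = N·Σ|x[n]|² = 6·18.0000 = 108.0000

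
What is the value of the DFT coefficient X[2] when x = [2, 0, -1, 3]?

X[2] = Σ(n=0 to 3) x[n] · ω_4^(2n) where ω_4 = e^(-2πi/4)
= (2)·ω_4^0 + (0)·ω_4^2 + (-1)·ω_4^4 + (3)·ω_4^6

X[2] = -2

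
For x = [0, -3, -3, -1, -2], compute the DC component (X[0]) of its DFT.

X[0] = Σ(n=0 to 4) x[n] · ω_5^0 = Σ x[n]
= (0) + (-3) + (-3) + (-1) + (-2)

X[0] = -9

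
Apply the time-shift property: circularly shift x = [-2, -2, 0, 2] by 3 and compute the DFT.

Time shift by 3: X_shifted[k] = ω_4^(3k) · X[k]
Shifted x = [-2, 0, 2, -2]

DFT(x[n-3]) = [-2, -4-2i, 2, -4+2i]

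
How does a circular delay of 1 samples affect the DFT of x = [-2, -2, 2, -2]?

Time shift by 1: X_shifted[k] = ω_4^(1k) · X[k]
Shifted x = [-2, -2, -2, 2]

DFT(x[n-1]) = [-4, 4i, -4, -4i]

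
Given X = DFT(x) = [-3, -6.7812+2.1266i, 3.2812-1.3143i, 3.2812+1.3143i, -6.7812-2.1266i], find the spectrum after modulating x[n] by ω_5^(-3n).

Modulation property: DFT(ω_5^(-3n)·x[n]) = X[(k-3) mod 5], so circularly shift X by 3 positions.

X[k-3] = [3.2812-1.3143i, 3.2812+1.3143i, -6.7812-2.1266i, -3, -6.7812+2.1266i]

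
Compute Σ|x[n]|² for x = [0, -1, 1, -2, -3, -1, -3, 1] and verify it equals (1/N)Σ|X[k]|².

Time domain:
Σ|x[n]|² = |0|² + |-1|² + |1|² + |-2|² + |-3|² + |-1|² + |-3|² + |1|² = 26.0000

Frequency domain:
(1/8)Σ|X[k]|² = (1/8)(|-8|² + |5.1213-1.8787i|² + |-1+1i|² + |0.8787+6.1213i|² + |-2|² + |0.8787-6.1213i|² + |-1-1i|² + |5.1213+1.8787i|²) = (1/8)·208.0000 = 26.0000

Both sides agree, confirming Parseval's theorem.

Σ|x[n]|² = (1/N)Σ|X[k]|² = 26.0000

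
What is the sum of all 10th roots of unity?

Sum of all nth roots of unity equals 0 for n > 1 (geometric series with r ≠ 1).

0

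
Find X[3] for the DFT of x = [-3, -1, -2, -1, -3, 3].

X[3] = Σ(n=0 to 5) x[n] · ω_6^(3n) where ω_6 = e^(-2πi/6)
= (-3)·ω_6^0 + (-1)·ω_6^3 + (-2)·ω_6^6 + (-1)·ω_6^9 + (-3)·ω_6^12 + (3)·ω_6^15

X[3] = -9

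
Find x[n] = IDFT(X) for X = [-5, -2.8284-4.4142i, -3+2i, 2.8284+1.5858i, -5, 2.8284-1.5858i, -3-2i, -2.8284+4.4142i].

x[n] = (1/8) Σ(k=0 to 7) X[k] · e^(2πikn/8)

Computing each x[n]:
x[0] = -2
x[1] = -1
x[2] = 1
x[3] = 2
x[4] = -2
x[5] = 0
x[6] = -2
x[7] = -1

x = [-2, -1, 1, 2, -2, 0, -2, -1]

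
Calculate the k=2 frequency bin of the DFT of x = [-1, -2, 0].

X[2] = Σ(n=0 to 2) x[n] · ω_3^(2n) where ω_3 = e^(-2πi/3)
= (-1)·ω_3^0 + (-2)·ω_3^2 + (0)·ω_3^4

X[2] = -1.7321i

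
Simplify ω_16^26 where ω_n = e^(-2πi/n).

Since ω_16^16 = 1, powers reduce modulo 16.
26 mod 16 = 10
So ω_16^26 = ω_16^10 = e^(-2πi·10/16)

ω_16^26 = ω_16^10 = -0.7071+0.7071i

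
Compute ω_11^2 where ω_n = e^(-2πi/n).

ω_11^2 = e^(-2πi·2/11)
= cos(-2π·2/11) + i·sin(-2π·2/11)
= cos(-4π/11) + i·sin(-4π/11)

ω_11^2 = cos(-4π/11) + i·sin(-4π/11) = 0.4154-0.9096i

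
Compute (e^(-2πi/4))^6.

Since ω_4^4 = 1, powers reduce modulo 4.
6 mod 4 = 2
So ω_4^6 = ω_4^2 = e^(-2πi·2/4)

ω_4^6 = ω_4^2 = -1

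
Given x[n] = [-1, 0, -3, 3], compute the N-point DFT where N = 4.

X[k] = Σ(n=0 to 3) x[n] · ω_4^(nk)
where ω_4 = e^(-2πi/4)

Computing each X[k]:
X[0] = -1
X[1] = 2+3i
X[2] = -7
X[3] = 2-3i

X = [-1, 2+3i, -7, 2-3i]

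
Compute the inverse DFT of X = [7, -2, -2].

x[n] = (1/3) Σ(k=0 to 2) X[k] · e^(2πikn/3)

Computing each x[n]:
x[0] = 1
x[1] = 3
x[2] = 3

x = [1, 3, 3]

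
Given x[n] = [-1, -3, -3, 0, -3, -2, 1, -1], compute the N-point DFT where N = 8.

X[k] = Σ(n=0 to 7) x[n] · ω_8^(nk)
where ω_8 = e^(-2πi/8)

Computing each X[k]:
X[0] = -12
X[1] = 0.5858+4.0000i
X[2] = -2+4i
X[3] = 3.4142-4.0000i
X[4] = 0
X[5] = 3.4142+4.0000i
X[6] = -2-4i
X[7] = 0.5858-4.0000i

X = [-12, 0.5858+4.0000i, -2+4i, 3.4142-4.0000i, 0, 3.4142+4.0000i, -2-4i, 0.5858-4.0000i]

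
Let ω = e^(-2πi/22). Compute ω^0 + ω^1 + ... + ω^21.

Sum of all nth roots of unity equals 0 for n > 1 (geometric series with r ≠ 1).

0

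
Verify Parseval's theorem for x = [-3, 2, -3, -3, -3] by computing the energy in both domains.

Time domain:
Σ|x[n]|² = |-3|² + |2|² + |-3|² + |-3|² + |-3|² = 40.0000

Frequency domain:
(1/5)Σ|X[k]|² = (1/5)(|-10|² + |1.5451-4.7553i|² + |-4.0451-2.9389i|² + |-4.0451+2.9389i|² + |1.5451+4.7553i|²) = (1/5)·200.0000 = 40.0000

Both sides agree, confirming Parseval's theorem.

Σ|x[n]|² = (1/N)Σ|X[k]|² = 40.0000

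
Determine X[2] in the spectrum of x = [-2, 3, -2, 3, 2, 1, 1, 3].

X[2] = Σ(n=0 to 7) x[n] · ω_8^(2n) where ω_8 = e^(-2πi/8)
= (-2)·ω_8^0 + (3)·ω_8^2 + (-2)·ω_8^4 + (3)·ω_8^6 + (2)·ω_8^8 + (1)·ω_8^10 + (1)·ω_8^12 + (3)·ω_8^14

X[2] = 1+2i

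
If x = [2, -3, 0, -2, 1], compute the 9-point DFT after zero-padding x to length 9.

Original 5-point DFT: [-2, 3.0000+2.6287i, 3.0000+4.2533i, 3.0000-4.2533i, 3.0000-2.6287i]
Zero-padded 9-point DFT provides frequency interpolation.

DFT_9([x, 0, ...]) = [-2, -0.2378+3.3184i, 3.2451+1.8652i, 1.0000+1.7321i, 5.9927+3.7429i, 5.9927-3.7429i, 1.0000-1.7321i, 3.2451-1.8652i, -0.2378-3.3184i]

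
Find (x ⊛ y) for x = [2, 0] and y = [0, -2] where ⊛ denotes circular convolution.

(x ⊛ y)[n] = Σ(m=0 to 1) x[m] · y[(n-m) mod 2]

Computing each output sample:
(x ⊛ y)[0] = 0
(x ⊛ y)[1] = -4

x ⊛ y = [0, -4]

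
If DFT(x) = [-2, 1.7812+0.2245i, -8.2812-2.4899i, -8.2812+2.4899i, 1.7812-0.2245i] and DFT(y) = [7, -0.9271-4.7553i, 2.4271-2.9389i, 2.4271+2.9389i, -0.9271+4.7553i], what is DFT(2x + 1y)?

By linearity: DFT(2x + 1y) = 2·DFT(x) + 1·DFT(y)
= 2·[-2, 1.7812+0.2245i, -8.2812-2.4899i, -8.2812+2.4899i, 1.7812-0.2245i] + 1·[7, -0.9271-4.7553i, 2.4271-2.9389i, 2.4271+2.9389i, -0.9271+4.7553i]

Computing element-wise:
Z[0] = 2·(-2) + 1·(7) = 3
Z[1] = 2·(1.7812+0.2245i) + 1·(-0.9271-4.7553i) = 2.6353-4.3063i
Z[2] = 2·(-8.2812-2.4899i) + 1·(2.4271-2.9389i) = -14.1353-7.9187i
Z[3] = 2·(-8.2812+2.4899i) + 1·(2.4271+2.9389i) = -14.1353+7.9187i
Z[4] = 2·(1.7812-0.2245i) + 1·(-0.9271+4.7553i) = 2.6353+4.3063i

DFT(2x + 1y) = 2·X + 1·Y = [3, 2.6353-4.3063i, -14.1353-7.9187i, -14.1353+7.9187i, 2.6353+4.3063i]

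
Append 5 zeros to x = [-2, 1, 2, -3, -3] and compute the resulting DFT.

Original 5-point DFT: [-5, -1.8090-6.7432i, -0.6910+2.4041i, -0.6910-2.4041i, -1.8090+6.7432i]
Zero-padded 10-point DFT provides frequency interpolation.

DFT_10([x, 0, ...]) = [-5, 2.7812+2.1266i, -1.8090-6.7432i, -7.2812+1.3143i, -0.6910+2.4041i, -1, -0.6910-2.4041i, -7.2812-1.3143i, -1.8090+6.7432i, 2.7812-2.1266i]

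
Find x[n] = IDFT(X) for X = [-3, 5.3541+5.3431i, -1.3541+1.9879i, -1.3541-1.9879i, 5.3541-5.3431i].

x[n] = (1/5) Σ(k=0 to 4) X[k] · e^(2πikn/5)

Computing each x[n]:
x[0] = 1
x[1] = -2
x[2] = -3
x[3] = -2
x[4] = 3

x = [1, -2, -3, -2, 3]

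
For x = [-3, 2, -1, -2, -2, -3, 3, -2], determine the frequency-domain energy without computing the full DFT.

Parseval: Σ|x[n]|² = (1/N)Σ|X[k]|², so Σ|X[k]|² = N·Σ|x[n]|² = 8·44.0000

Σ|X[k]|² = N·Σ|x[n]|² = 8·44.0000 = 352.0000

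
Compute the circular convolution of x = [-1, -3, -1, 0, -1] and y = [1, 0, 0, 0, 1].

(x ⊛ y)[n] = Σ(m=0 to 4) x[m] · y[(n-m) mod 5]

Computing each output sample:
(x ⊛ y)[0] = -4
(x ⊛ y)[1] = -4
(x ⊛ y)[2] = -1
(x ⊛ y)[3] = -1
(x ⊛ y)[4] = -2

x ⊛ y = [-4, -4, -1, -1, -2]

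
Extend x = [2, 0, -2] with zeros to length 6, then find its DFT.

Original 3-point DFT: [0, 3.0000-1.7321i, 3.0000+1.7321i]
Zero-padded 6-point DFT provides frequency interpolation.

DFT_6([x, 0, ...]) = [0, 3.0000+1.7321i, 3.0000-1.7321i, 0, 3.0000+1.7321i, 3.0000-1.7321i]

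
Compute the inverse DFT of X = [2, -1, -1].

x[n] = (1/3) Σ(k=0 to 2) X[k] · e^(2πikn/3)

Computing each x[n]:
x[0] = 0
x[1] = 1
x[2] = 1

x = [0, 1, 1]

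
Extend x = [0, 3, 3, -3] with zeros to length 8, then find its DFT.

Original 4-point DFT: [3, -3-6i, 3, -3+6i]
Zero-padded 8-point DFT provides frequency interpolation.

DFT_8([x, 0, ...]) = [3, 4.2426-3.0000i, -3-6i, -4.2426+3.0000i, 3, -4.2426-3.0000i, -3+6i, 4.2426+3.0000i]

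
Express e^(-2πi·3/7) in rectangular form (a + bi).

ω_7^3 = e^(-2πi·3/7)
= cos(-2π·3/7) + i·sin(-2π·3/7)
= cos(-6π/7) + i·sin(-6π/7)

ω_7^3 = cos(-6π/7) + i·sin(-6π/7) = -0.9010-0.4339i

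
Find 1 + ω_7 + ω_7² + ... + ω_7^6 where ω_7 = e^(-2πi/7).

Sum of all nth roots of unity equals 0 for n > 1 (geometric series with r ≠ 1).

0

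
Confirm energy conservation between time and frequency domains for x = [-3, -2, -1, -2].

Time domain:
Σ|x[n]|² = |-3|² + |-2|² + |-1|² + |-2|² = 18.0000

Frequency domain:
(1/4)Σ|X[k]|² = (1/4)(|-8|² + |-2|² + |0|² + |-2|²) = (1/4)·72.0000 = 18.0000

Both sides agree, confirming Parseval's theorem.

Σ|x[n]|² = (1/N)Σ|X[k]|² = 18.0000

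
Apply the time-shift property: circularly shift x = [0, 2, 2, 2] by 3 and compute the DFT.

Time shift by 3: X_shifted[k] = ω_4^(3k) · X[k]
Shifted x = [2, 2, 2, 0]

DFT(x[n-3]) = [6, -2i, 2, 2i]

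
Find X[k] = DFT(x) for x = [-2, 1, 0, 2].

X[k] = Σ(n=0 to 3) x[n] · ω_4^(nk)
where ω_4 = e^(-2πi/4)

Computing each X[k]:
X[0] = 1
X[1] = -2+1i
X[2] = -5
X[3] = -2-1i

X = [1, -2+1i, -5, -2-1i]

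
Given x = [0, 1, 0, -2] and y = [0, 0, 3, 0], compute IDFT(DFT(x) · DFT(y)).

(x ⊛ y)[n] = Σ(m=0 to 3) x[m] · y[(n-m) mod 4]

Computing each output sample:
(x ⊛ y)[0] = 0
(x ⊛ y)[1] = -6
(x ⊛ y)[2] = 0
(x ⊛ y)[3] = 3

x ⊛ y = [0, -6, 0, 3]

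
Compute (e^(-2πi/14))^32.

Since ω_14^14 = 1, powers reduce modulo 14.
32 mod 14 = 4
So ω_14^32 = ω_14^4 = e^(-2πi·4/14)

ω_14^32 = ω_14^4 = -0.2225-0.9749i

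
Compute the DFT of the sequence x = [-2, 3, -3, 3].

X[k] = Σ(n=0 to 3) x[n] · ω_4^(nk)
where ω_4 = e^(-2πi/4)

Computing each X[k]:
X[0] = 1
X[1] = 1
X[2] = -11
X[3] = 1

X = [1, 1, -11, 1]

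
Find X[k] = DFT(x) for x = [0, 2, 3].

X[k] = Σ(n=0 to 2) x[n] · ω_3^(nk)
where ω_3 = e^(-2πi/3)

Computing each X[k]:
X[0] = 5
X[1] = -2.5000+0.8660i
X[2] = -2.5000-0.8660i

X = [5, -2.5000+0.8660i, -2.5000-0.8660i]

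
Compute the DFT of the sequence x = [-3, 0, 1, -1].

X[k] = Σ(n=0 to 3) x[n] · ω_4^(nk)
where ω_4 = e^(-2πi/4)

Computing each X[k]:
X[0] = -3
X[1] = -4-1i
X[2] = -1
X[3] = -4+1i

X = [-3, -4-1i, -1, -4+1i]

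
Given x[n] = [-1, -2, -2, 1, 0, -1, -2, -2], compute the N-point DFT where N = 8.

X[k] = Σ(n=0 to 7) x[n] · ω_8^(nk)
where ω_8 = e^(-2πi/8)

Computing each X[k]:
X[0] = -9
X[1] = -3.8284-1.4142i
X[2] = 3+2i
X[3] = 1.8284-1.4142i
X[4] = -1
X[5] = 1.8284+1.4142i
X[6] = 3-2i
X[7] = -3.8284+1.4142i

X = [-9, -3.8284-1.4142i, 3+2i, 1.8284-1.4142i, -1, 1.8284+1.4142i, 3-2i, -3.8284+1.4142i]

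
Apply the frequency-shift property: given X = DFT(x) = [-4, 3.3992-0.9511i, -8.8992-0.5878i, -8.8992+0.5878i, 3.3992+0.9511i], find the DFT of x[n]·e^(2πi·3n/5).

Modulation property: DFT(ω_5^(-3n)·x[n]) = X[(k-3) mod 5], so circularly shift X by 3 positions.

X[k-3] = [-8.8992-0.5878i, -8.8992+0.5878i, 3.3992+0.9511i, -4, 3.3992-0.9511i]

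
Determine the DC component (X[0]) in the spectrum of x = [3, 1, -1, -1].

X[0] = Σ(n=0 to 3) x[n] · ω_4^0 = Σ x[n]
= (3) + (1) + (-1) + (-1)

X[0] = 2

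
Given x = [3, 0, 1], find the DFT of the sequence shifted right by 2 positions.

Time shift by 2: X_shifted[k] = ω_3^(2k) · X[k]
Shifted x = [0, 1, 3]

DFT(x[n-2]) = [4, -2.0000+1.7321i, -2.0000-1.7321i]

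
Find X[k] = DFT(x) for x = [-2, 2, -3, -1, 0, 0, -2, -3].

X[k] = Σ(n=0 to 7) x[n] · ω_8^(nk)
where ω_8 = e^(-2πi/8)

Computing each X[k]:
X[0] = -9
X[1] = -2.0000-1.8284i
X[2] = 3-6i
X[3] = -2.0000-3.8284i
X[4] = -5
X[5] = -2.0000+3.8284i
X[6] = 3+6i
X[7] = -2.0000+1.8284i

X = [-9, -2.0000-1.8284i, 3-6i, -2.0000-3.8284i, -5, -2.0000+3.8284i, 3+6i, -2.0000+1.8284i]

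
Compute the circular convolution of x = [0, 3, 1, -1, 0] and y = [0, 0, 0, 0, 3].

(x ⊛ y)[n] = Σ(m=0 to 4) x[m] · y[(n-m) mod 5]

Computing each output sample:
(x ⊛ y)[0] = 9
(x ⊛ y)[1] = 3
(x ⊛ y)[2] = -3
(x ⊛ y)[3] = 0
(x ⊛ y)[4] = 0

x ⊛ y = [9, 3, -3, 0, 0]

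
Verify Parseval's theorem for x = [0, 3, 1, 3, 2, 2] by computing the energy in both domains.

Time domain:
Σ|x[n]|² = |0|² + |3|² + |1|² + |3|² + |2|² + |2|² = 27.0000

Frequency domain:
(1/6)Σ|X[k]|² = (1/6)(|11|² + |-2|² + |-1.0000-1.7321i|² + |-5|² + |-1.0000+1.7321i|² + |-2|²) = (1/6)·162.0000 = 27.0000

Both sides agree, confirming Parseval's theorem.

Σ|x[n]|² = (1/N)Σ|X[k]|² = 27.0000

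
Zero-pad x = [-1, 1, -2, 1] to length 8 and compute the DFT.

Original 4-point DFT: [-1, 1, -5, 1]
Zero-padded 8-point DFT provides frequency interpolation.

DFT_8([x, 0, ...]) = [-1, -1.0000+0.5858i, 1, -1.0000-3.4142i, -5, -1.0000+3.4142i, 1, -1.0000-0.5858i]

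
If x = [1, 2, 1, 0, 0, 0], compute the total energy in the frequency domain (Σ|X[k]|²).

Parseval: Σ|x[n]|² = (1/N)Σ|X[k]|², so Σ|X[k]|² = N·Σ|x[n]|² = 6·6.0000

Σ|X[k]|² = N·Σ|x[n]|² = 6·6.0000 = 36.0000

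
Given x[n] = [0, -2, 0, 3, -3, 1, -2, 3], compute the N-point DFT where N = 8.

X[k] = Σ(n=0 to 7) x[n] · ω_8^(nk)
where ω_8 = e^(-2πi/8)

Computing each X[k]:
X[0] = 0
X[1] = 0.8787+0.1213i
X[2] = -1+7i
X[3] = 5.1213+4.1213i
X[4] = -10
X[5] = 5.1213-4.1213i
X[6] = -1-7i
X[7] = 0.8787-0.1213i

X = [0, 0.8787+0.1213i, -1+7i, 5.1213+4.1213i, -10, 5.1213-4.1213i, -1-7i, 0.8787-0.1213i]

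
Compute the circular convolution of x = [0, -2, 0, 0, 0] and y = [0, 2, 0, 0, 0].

(x ⊛ y)[n] = Σ(m=0 to 4) x[m] · y[(n-m) mod 5]

Computing each output sample:
(x ⊛ y)[0] = 0
(x ⊛ y)[1] = 0
(x ⊛ y)[2] = -4
(x ⊛ y)[3] = 0
(x ⊛ y)[4] = 0

x ⊛ y = [0, 0, -4, 0, 0]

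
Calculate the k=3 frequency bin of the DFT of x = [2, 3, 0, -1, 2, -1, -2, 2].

X[3] = Σ(n=0 to 7) x[n] · ω_8^(3n) where ω_8 = e^(-2πi/8)
= (2)·ω_8^0 + (3)·ω_8^3 + (0)·ω_8^6 + (-1)·ω_8^9 + (2)·ω_8^12 + (-1)·ω_8^15 + (-2)·ω_8^18 + (2)·ω_8^21

X[3] = -4.9497+1.2929i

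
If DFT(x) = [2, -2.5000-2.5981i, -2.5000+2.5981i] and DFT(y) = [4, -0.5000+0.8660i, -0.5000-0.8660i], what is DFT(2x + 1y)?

By linearity: DFT(2x + 1y) = 2·DFT(x) + 1·DFT(y)
= 2·[2, -2.5000-2.5981i, -2.5000+2.5981i] + 1·[4, -0.5000+0.8660i, -0.5000-0.8660i]

Computing element-wise:
Z[0] = 2·(2) + 1·(4) = 8
Z[1] = 2·(-2.5000-2.5981i) + 1·(-0.5000+0.8660i) = -5.5000-4.3302i
Z[2] = 2·(-2.5000+2.5981i) + 1·(-0.5000-0.8660i) = -5.5000+4.3302i

DFT(2x + 1y) = 2·X + 1·Y = [8, -5.5000-4.3302i, -5.5000+4.3302i]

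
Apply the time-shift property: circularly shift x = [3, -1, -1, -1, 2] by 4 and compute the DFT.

Time shift by 4: X_shifted[k] = ω_5^(4k) · X[k]
Shifted x = [-1, -1, -1, 2, 3]

DFT(x[n-4]) = [2, -1.1910+5.5676i, -2.3090-0.5020i, -2.3090+0.5020i, -1.1910-5.5676i]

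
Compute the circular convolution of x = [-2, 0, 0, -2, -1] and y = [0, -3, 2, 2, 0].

(x ⊛ y)[n] = Σ(m=0 to 4) x[m] · y[(n-m) mod 5]

Computing each output sample:
(x ⊛ y)[0] = -1
(x ⊛ y)[1] = 0
(x ⊛ y)[2] = -6
(x ⊛ y)[3] = -4
(x ⊛ y)[4] = 6

x ⊛ y = [-1, 0, -6, -4, 6]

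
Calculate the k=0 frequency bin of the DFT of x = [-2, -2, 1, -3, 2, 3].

X[0] = Σ(n=0 to 5) x[n] · ω_6^0 = Σ x[n]
= (-2) + (-2) + (1) + (-3) + (2) + (3)

X[0] = -1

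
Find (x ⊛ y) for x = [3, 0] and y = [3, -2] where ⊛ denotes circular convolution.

(x ⊛ y)[n] = Σ(m=0 to 1) x[m] · y[(n-m) mod 2]

Computing each output sample:
(x ⊛ y)[0] = 9
(x ⊛ y)[1] = -6

x ⊛ y = [9, -6]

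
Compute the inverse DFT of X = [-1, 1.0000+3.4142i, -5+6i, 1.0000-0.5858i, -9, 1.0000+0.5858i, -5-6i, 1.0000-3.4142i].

x[n] = (1/8) Σ(k=0 to 7) X[k] · e^(2πikn/8)

Computing each x[n]:
x[0] = -2
x[1] = -1
x[2] = -1
x[3] = 2
x[4] = -3
x[5] = 0
x[6] = 1
x[7] = 3

x = [-2, -1, -1, 2, -3, 0, 1, 3]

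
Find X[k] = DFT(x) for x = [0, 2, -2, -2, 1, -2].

X[k] = Σ(n=0 to 5) x[n] · ω_6^(nk)
where ω_6 = e^(-2πi/6)

Computing each X[k]:
X[0] = -3
X[1] = 2.5000-0.8660i
X[2] = -1.5000-6.0622i
X[3] = 1
X[4] = -1.5000+6.0622i
X[5] = 2.5000+0.8660i

X = [-3, 2.5000-0.8660i, -1.5000-6.0622i, 1, -1.5000+6.0622i, 2.5000+0.8660i]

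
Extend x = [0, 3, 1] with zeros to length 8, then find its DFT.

Original 3-point DFT: [4, -2.0000-1.7321i, -2.0000+1.7321i]
Zero-padded 8-point DFT provides frequency interpolation.

DFT_8([x, 0, ...]) = [4, 2.1213-3.1213i, -1-3i, -2.1213-1.1213i, -2, -2.1213+1.1213i, -1+3i, 2.1213+3.1213i]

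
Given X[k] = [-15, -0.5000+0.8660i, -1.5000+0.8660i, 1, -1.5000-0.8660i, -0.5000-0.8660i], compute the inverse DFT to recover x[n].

x[n] = (1/6) Σ(k=0 to 5) X[k] · e^(2πikn/6)

Computing each x[n]:
x[0] = -3
x[1] = -3
x[2] = -2
x[3] = -3
x[4] = -2
x[5] = -2

x = [-3, -3, -2, -3, -2, -2]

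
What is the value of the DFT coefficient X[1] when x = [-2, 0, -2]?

X[1] = Σ(n=0 to 2) x[n] · ω_3^(1n) where ω_3 = e^(-2πi/3)
= (-2)·ω_3^0 + (0)·ω_3^1 + (-2)·ω_3^2

X[1] = -1.0000-1.7321i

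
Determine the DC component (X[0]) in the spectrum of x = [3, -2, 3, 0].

X[0] = Σ(n=0 to 3) x[n] · ω_4^0 = Σ x[n]
= (3) + (-2) + (3) + (0)

X[0] = 4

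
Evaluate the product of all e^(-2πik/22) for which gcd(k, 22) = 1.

The primitive 22nd roots of unity are ω_22^k for k coprime to 22: k ∈ {1, 3, 5, 7, 9, 13, 15, 17, 19, 21}
Their product equals the constant term of the cyclotomic polynomial Φ_22(x) up to sign.
For n ≥ 3, the product of all primitive nth roots of unity is 1. (For n=1 it is 1; for n=2 it is -1.)

1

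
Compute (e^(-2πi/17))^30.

Since ω_17^17 = 1, powers reduce modulo 17.
30 mod 17 = 13
So ω_17^30 = ω_17^13 = e^(-2πi·13/17)

ω_17^30 = ω_17^13 = 0.0923+0.9957i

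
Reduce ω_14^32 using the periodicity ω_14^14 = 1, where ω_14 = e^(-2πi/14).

Since ω_14^14 = 1, powers reduce modulo 14.
32 mod 14 = 4
So ω_14^32 = ω_14^4 = e^(-2πi·4/14)

ω_14^32 = ω_14^4 = -0.2225-0.9749i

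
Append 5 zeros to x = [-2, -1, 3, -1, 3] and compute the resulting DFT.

Original 5-point DFT: [2, -3.0000+1.4531i, -3.0000+6.1554i, -3.0000-6.1554i, -3.0000-1.4531i]
Zero-padded 10-point DFT provides frequency interpolation.

DFT_10([x, 0, ...]) = [2, -4.0000-3.0777i, -3.0000+1.4531i, -4.0000-0.7265i, -3.0000+6.1554i, 6, -3.0000-6.1554i, -4.0000+0.7265i, -3.0000-1.4531i, -4.0000+3.0777i]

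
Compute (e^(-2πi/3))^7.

Since ω_3^3 = 1, powers reduce modulo 3.
7 mod 3 = 1
So ω_3^7 = ω_3^1 = e^(-2πi·1/3)

ω_3^7 = ω_3^1 = -0.5000-0.8660i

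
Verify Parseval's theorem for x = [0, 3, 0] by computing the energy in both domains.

Time domain:
Σ|x[n]|² = |0|² + |3|² + |0|² = 9.0000

Frequency domain:
(1/3)Σ|X[k]|² = (1/3)(|3|² + |-1.5000-2.5981i|² + |-1.5000+2.5981i|²) = (1/3)·27.0000 = 9.0000

Both sides agree, confirming Parseval's theorem.

Σ|x[n]|² = (1/N)Σ|X[k]|² = 9.0000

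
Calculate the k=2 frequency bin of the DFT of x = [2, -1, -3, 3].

X[2] = Σ(n=0 to 3) x[n] · ω_4^(2n) where ω_4 = e^(-2πi/4)
= (2)·ω_4^0 + (-1)·ω_4^2 + (-3)·ω_4^4 + (3)·ω_4^6

X[2] = -3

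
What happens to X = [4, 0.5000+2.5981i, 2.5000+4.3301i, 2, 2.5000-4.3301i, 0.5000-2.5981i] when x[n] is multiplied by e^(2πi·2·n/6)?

Modulation property: DFT(ω_6^(-2n)·x[n]) = X[(k-2) mod 6], so circularly shift X by 2 positions.

X[k-2] = [2.5000-4.3301i, 0.5000-2.5981i, 4, 0.5000+2.5981i, 2.5000+4.3301i, 2]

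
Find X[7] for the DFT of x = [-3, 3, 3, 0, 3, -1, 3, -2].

X[7] = Σ(n=0 to 7) x[n] · ω_8^(7n) where ω_8 = e^(-2πi/8)
= (-3)·ω_8^0 + (3)·ω_8^7 + (3)·ω_8^14 + (0)·ω_8^21 + (3)·ω_8^28 + (-1)·ω_8^35 + (3)·ω_8^42 + (-2)·ω_8^49

X[7] = -4.5858+4.2426i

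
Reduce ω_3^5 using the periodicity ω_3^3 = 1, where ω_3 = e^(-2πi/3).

Since ω_3^3 = 1, powers reduce modulo 3.
5 mod 3 = 2
So ω_3^5 = ω_3^2 = e^(-2πi·2/3)

ω_3^5 = ω_3^2 = -0.5000+0.8660i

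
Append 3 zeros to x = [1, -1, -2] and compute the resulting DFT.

Original 3-point DFT: [-2, 2.5000-0.8660i, 2.5000+0.8660i]
Zero-padded 6-point DFT provides frequency interpolation.

DFT_6([x, 0, ...]) = [-2, 1.5000+2.5981i, 2.5000-0.8660i, 0, 2.5000+0.8660i, 1.5000-2.5981i]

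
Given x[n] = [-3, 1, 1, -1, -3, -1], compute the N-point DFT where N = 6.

X[k] = Σ(n=0 to 5) x[n] · ω_6^(nk)
where ω_6 = e^(-2πi/6)

Computing each X[k]:
X[0] = -6
X[1] = -1.0000-5.1962i
X[2] = -3.0000+1.7321i
X[3] = -4
X[4] = -3.0000-1.7321i
X[5] = -1.0000+5.1962i

X = [-6, -1.0000-5.1962i, -3.0000+1.7321i, -4, -3.0000-1.7321i, -1.0000+5.1962i]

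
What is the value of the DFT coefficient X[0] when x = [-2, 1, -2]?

X[0] = Σ(n=0 to 2) x[n] · ω_3^0 = Σ x[n]
= (-2) + (1) + (-2)

X[0] = -3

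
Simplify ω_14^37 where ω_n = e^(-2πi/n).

Since ω_14^14 = 1, powers reduce modulo 14.
37 mod 14 = 9
So ω_14^37 = ω_14^9 = e^(-2πi·9/14)

ω_14^37 = ω_14^9 = -0.6235+0.7818i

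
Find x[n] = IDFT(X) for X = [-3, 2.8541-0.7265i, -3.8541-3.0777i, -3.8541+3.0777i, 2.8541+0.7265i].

x[n] = (1/5) Σ(k=0 to 4) X[k] · e^(2πikn/5)

Computing each x[n]:
x[0] = -1
x[1] = 2
x[2] = -3
x[3] = -1
x[4] = 0

x = [-1, 2, -3, -1, 0]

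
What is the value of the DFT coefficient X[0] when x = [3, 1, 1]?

X[0] = Σ(n=0 to 2) x[n] · ω_3^0 = Σ x[n]
= (3) + (1) + (1)

X[0] = 5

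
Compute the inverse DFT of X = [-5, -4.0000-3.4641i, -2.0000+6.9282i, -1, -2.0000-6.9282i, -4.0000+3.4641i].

x[n] = (1/6) Σ(k=0 to 5) X[k] · e^(2πikn/6)

Computing each x[n]:
x[0] = -3
x[1] = -2
x[2] = 3
x[3] = 0
x[4] = -3
x[5] = 0

x = [-3, -2, 3, 0, -3, 0]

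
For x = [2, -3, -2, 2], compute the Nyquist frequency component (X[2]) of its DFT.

X[2] = Σ(n=0 to 3) x[n] · ω_4^(2n) where ω_4 = e^(-2πi/4)
= (2)·ω_4^0 + (-3)·ω_4^2 + (-2)·ω_4^4 + (2)·ω_4^6

X[2] = 1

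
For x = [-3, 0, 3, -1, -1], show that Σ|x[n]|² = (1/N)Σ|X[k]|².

Time domain:
Σ|x[n]|² = |-3|² + |0|² + |3|² + |-1|² + |-1|² = 20.0000

Frequency domain:
(1/5)Σ|X[k]|² = (1/5)(|-2|² + |-4.9271-3.3022i|² + |-1.5729+3.2164i|² + |-1.5729-3.2164i|² + |-4.9271+3.3022i|²) = (1/5)·100.0000 = 20.0000

Both sides agree, confirming Parseval's theorem.

Σ|x[n]|² = (1/N)Σ|X[k]|² = 20.0000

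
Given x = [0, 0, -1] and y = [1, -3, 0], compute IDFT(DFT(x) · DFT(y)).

(x ⊛ y)[n] = Σ(m=0 to 2) x[m] · y[(n-m) mod 3]

Computing each output sample:
(x ⊛ y)[0] = 3
(x ⊛ y)[1] = 0
(x ⊛ y)[2] = -1

x ⊛ y = [3, 0, -1]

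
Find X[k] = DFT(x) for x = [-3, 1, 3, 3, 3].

X[k] = Σ(n=0 to 4) x[n] · ω_5^(nk)
where ω_5 = e^(-2πi/5)

Computing each X[k]:
X[0] = 7
X[1] = -6.6180+1.9021i
X[2] = -4.3820+1.1756i
X[3] = -4.3820-1.1756i
X[4] = -6.6180-1.9021i

X = [7, -6.6180+1.9021i, -4.3820+1.1756i, -4.3820-1.1756i, -6.6180-1.9021i]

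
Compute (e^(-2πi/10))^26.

Since ω_10^10 = 1, powers reduce modulo 10.
26 mod 10 = 6
So ω_10^26 = ω_10^6 = e^(-2πi·6/10)

ω_10^26 = ω_10^6 = -0.8090+0.5878i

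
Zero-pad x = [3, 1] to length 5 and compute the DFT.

Original 2-point DFT: [4, 2]
Zero-padded 5-point DFT provides frequency interpolation.

DFT_5([x, 0, ...]) = [4, 3.3090-0.9511i, 2.1910-0.5878i, 2.1910+0.5878i, 3.3090+0.9511i]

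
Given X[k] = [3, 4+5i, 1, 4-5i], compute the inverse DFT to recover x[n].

x[n] = (1/4) Σ(k=0 to 3) X[k] · e^(2πikn/4)

Computing each x[n]:
x[0] = 3
x[1] = -2
x[2] = -1
x[3] = 3

x = [3, -2, -1, 3]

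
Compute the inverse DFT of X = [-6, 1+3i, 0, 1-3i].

x[n] = (1/4) Σ(k=0 to 3) X[k] · e^(2πikn/4)

Computing each x[n]:
x[0] = -1
x[1] = -3
x[2] = -2
x[3] = 0

x = [-1, -3, -2, 0]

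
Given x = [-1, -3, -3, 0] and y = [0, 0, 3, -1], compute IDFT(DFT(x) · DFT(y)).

(x ⊛ y)[n] = Σ(m=0 to 3) x[m] · y[(n-m) mod 4]

Computing each output sample:
(x ⊛ y)[0] = -6
(x ⊛ y)[1] = 3
(x ⊛ y)[2] = -3
(x ⊛ y)[3] = -8

x ⊛ y = [-6, 3, -3, -8]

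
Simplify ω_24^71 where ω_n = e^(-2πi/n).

Since ω_24^24 = 1, powers reduce modulo 24.
71 mod 24 = 23
So ω_24^71 = ω_24^23 = e^(-2πi·23/24)

ω_24^71 = ω_24^23 = 0.9659+0.2588i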